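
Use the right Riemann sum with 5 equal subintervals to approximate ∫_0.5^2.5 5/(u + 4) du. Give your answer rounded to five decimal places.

1.77196

Δu = (2.5 − 0.5)/5 = 0.4.
Right endpoints: 0.9, 1.3, 1.7, 2.1, 2.5.
f(0.9) = 50/49, f(1.3) = 50/53, f(1.7) = 50/57, f(2.1) = 50/61, f(2.5) = 10/13.
Sum = Δu · [f(0.9) + f(1.3) + f(1.7) + f(2.1) + f(2.5)].
Sum ≈ 1.77196.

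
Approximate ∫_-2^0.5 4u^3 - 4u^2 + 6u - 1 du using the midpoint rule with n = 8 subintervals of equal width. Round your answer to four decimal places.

-40.2563

Δu = (0.5 − (-2))/8 = 0.3125.
Midpoints: -1.84375, -1.53125, -1.21875, -0.90625, -0.59375, -0.28125, 0.03125, 0.34375.
f(-1.84375) = -415587/8192, f(-1.53125) = -277937/8192, f(-1.21875) = -176087/8192, f(-0.90625) = -104037/8192, f(-0.59375) = -55787/8192, f(-0.28125) = -25337/8192, f(0.03125) = -6687/8192, f(0.34375) = 6163/8192.
Sum = Δu · [f(-1.84375) + f(-1.53125) + f(-1.21875) + ...].
Sum ≈ -40.2563.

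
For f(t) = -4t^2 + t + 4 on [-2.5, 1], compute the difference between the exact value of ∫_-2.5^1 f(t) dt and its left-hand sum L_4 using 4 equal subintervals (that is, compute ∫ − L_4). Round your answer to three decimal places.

Exact integral: ∫_-2.5^1 f(t) dt ≈ -10.79167.
L_4 = -23.296875.
Error ≈ -10.79167 − (-23.296875) ≈ 12.505.

12.505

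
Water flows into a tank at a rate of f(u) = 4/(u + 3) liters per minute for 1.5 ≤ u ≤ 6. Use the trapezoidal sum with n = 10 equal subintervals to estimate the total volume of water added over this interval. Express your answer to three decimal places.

2.775

Δu = (6 − 1.5)/10 = 0.45.
f(1.5) = 8/9, f(1.95) = 80/99, f(2.4) = 20/27, f(2.85) = 80/117, f(3.3) = 40/63, f(3.75) = 16/27, f(4.2) = 5/9, f(4.65) = 80/153, f(5.1) = 40/81, f(5.55) = 80/171, f(6) = 4/9.
T_10 = (Δu/2)·[f(u_0) + 2f(u_1) + ... + 2f(u_{9}) + f(u_10)].
Sum ≈ 2.775.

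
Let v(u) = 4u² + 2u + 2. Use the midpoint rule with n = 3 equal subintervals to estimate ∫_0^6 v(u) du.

Δu = (6 − 0)/3 = 2.
Midpoints: 1, 3, 5.
v(1) = 8, v(3) = 44, v(5) = 112.
Sum = Δu · [v(1) + v(3) + v(5)].
Sum = 328.

328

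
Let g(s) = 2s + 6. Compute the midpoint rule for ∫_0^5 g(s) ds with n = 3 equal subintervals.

55

Δs = (5 − 0)/3 = 5/3.
Midpoints: 5/6, 2.5, 25/6.
g(5/6) = 23/3, g(2.5) = 11, g(25/6) = 43/3.
Sum = Δs · [g(5/6) + g(2.5) + g(25/6)].
Sum = 55.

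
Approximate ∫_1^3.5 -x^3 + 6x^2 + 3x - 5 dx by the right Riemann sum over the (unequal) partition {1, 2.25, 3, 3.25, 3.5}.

Subinterval widths: 1.25, 0.75, 0.25, 0.25.
Right endpoints: 2.25, 3, 3.25, 3.5.
f(2.25) = 20.734375, f(3) = 31, f(3.25) = 33.796875, f(3.5) = 36.125.
Sum = Σ Δx_i · f(x_i).
Sum = 66.6484375.

66.6484375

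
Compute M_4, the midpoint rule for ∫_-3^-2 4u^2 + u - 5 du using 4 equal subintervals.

Δu = (-2 − (-3))/4 = 0.25.
Midpoints: -2.875, -2.625, -2.375, -2.125.
f(-2.875) = 25.1875, f(-2.625) = 19.9375, f(-2.375) = 15.1875, f(-2.125) = 10.9375.
Sum = Δu · [f(-2.875) + f(-2.625) + f(-2.375) + f(-2.125)].
Sum = 17.8125.

17.8125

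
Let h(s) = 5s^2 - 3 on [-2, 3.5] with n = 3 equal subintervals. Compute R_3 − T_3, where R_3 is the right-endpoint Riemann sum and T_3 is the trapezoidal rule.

37.8125

R_3 ≈ 121.5092593.
T_3 ≈ 83.6967593.
R_3 − T_3 = 37.8125.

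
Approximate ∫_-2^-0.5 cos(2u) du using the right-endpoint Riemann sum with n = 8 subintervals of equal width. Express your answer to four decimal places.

Δu = (-0.5 − (-2))/8 = 0.1875.
Right endpoints: -1.8125, -1.625, -1.4375, -1.25, -1.0625, -0.875, -0.6875, -0.5.
f(-1.8125) ≈ -0.8854, f(-1.625) ≈ -0.9941, f(-1.4375) ≈ -0.9647, f(-1.25) ≈ -0.8011, f(-1.0625) ≈ -0.5263, f(-0.875) ≈ -0.1782, f(-0.6875) ≈ 0.1945, f(-0.5) ≈ 0.5403.
Sum = Δu · [f(-1.8125) + f(-1.625) + f(-1.4375) + ...].
Sum ≈ -0.6778.

-0.6778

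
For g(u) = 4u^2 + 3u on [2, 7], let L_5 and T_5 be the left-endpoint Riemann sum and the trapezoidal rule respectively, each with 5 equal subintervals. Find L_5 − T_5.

L_5 = 420.
T_5 = 517.5.
L_5 − T_5 = -97.5.

-97.5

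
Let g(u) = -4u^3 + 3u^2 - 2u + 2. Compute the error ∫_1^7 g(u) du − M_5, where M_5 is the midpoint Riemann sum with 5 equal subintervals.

-32.4

Exact integral: ∫_1^7 g(u) du = -2094.
M_5 = -2061.6.
Error = -2094 − (-2061.6) = -32.4.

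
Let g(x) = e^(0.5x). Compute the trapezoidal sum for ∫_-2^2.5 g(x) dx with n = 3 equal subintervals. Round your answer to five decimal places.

Δx = (2.5 − (-2))/3 = 1.5.
g(-2) ≈ 0.36788, g(-0.5) ≈ 0.77880, g(1) ≈ 1.64872, g(2.5) ≈ 3.49034.
T_3 = (Δx/2)·[g(x_0) + 2g(x_1) + 2g(x_2) + g(x_3)].
Sum ≈ 6.53495.

6.53495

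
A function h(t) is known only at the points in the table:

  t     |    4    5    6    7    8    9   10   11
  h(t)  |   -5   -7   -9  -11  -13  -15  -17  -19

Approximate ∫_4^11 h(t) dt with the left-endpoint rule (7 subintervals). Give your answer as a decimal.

-77

Δt = 1.
Sum = 1·[(-5) + (-7) + (-9) + (-11) + (-13) + (-15) + (-17)] = -77.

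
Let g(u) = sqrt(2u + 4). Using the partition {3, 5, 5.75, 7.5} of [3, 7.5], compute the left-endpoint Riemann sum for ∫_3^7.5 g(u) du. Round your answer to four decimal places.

16.0206

Subinterval widths: 2, 0.75, 1.75.
Left endpoints: 3, 5, 5.75.
g(3) ≈ 3.1623, g(5) ≈ 3.7417, g(5.75) ≈ 3.9370.
Sum = Σ Δu_i · g(u_i).
Sum ≈ 16.0206.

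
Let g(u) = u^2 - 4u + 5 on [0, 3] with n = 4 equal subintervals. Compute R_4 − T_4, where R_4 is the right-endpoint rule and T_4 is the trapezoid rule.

-1.125

R_4 = 5.15625.
T_4 = 6.28125.
R_4 − T_4 = -1.125.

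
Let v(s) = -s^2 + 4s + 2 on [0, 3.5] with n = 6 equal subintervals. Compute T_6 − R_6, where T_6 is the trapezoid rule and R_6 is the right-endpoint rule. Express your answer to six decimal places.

T_6 ≈ 17.00983796.
R_6 ≈ 17.52025463.
T_6 − R_6 ≈ -0.510417.

-0.510417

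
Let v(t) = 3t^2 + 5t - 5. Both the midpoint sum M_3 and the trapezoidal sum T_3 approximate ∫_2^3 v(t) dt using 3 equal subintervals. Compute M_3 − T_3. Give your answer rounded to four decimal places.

M_3 ≈ 26.472222.
T_3 ≈ 26.555556.
M_3 − T_3 ≈ -0.0833.

-0.0833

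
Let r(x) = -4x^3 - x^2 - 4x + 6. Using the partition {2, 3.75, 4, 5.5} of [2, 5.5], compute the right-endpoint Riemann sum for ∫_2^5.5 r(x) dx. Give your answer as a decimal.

Subinterval widths: 1.75, 0.25, 1.5.
Right endpoints: 3.75, 4, 5.5.
r(3.75) = -234, r(4) = -282, r(5.5) = -711.75.
Sum = Σ Δx_i · r(x_i).
Sum = -1547.625.

-1547.625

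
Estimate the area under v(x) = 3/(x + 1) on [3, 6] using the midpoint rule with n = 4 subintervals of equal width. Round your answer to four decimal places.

1.6759

Δx = (6 − 3)/4 = 0.75.
Midpoints: 3.375, 4.125, 4.875, 5.625.
v(3.375) = 24/35, v(4.125) = 24/41, v(4.875) = 24/47, v(5.625) = 24/53.
Sum = Δx · [v(3.375) + v(4.125) + v(4.875) + v(5.625)].
Sum ≈ 1.6759.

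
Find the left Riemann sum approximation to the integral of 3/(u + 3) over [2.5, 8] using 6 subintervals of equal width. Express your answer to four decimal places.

2.2096

Δu = (8 − 2.5)/6 = 11/12.
Left endpoints: 2.5, 41/12, 13/3, 5.25, 37/6, 85/12.
f(2.5) = 6/11, f(41/12) = 36/77, f(13/3) = 9/22, f(5.25) = 4/11, f(37/6) = 18/55, f(85/12) = 36/121.
Sum = Δu · [f(2.5) + f(41/12) + f(13/3) + ...].
Sum ≈ 2.2096.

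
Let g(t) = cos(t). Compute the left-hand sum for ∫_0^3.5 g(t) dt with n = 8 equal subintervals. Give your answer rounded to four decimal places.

Δt = (3.5 − 0)/8 = 0.4375.
Left endpoints: 0, 0.4375, 0.875, 1.3125, 1.75, 2.1875, 2.625, 3.0625.
g(0) ≈ 1.0000, g(0.4375) ≈ 0.9058, g(0.875) ≈ 0.6410, g(1.3125) ≈ 0.2554, g(1.75) ≈ -0.1782, g(2.1875) ≈ -0.5783, g(2.625) ≈ -0.8695, g(3.0625) ≈ -0.9969.
Sum = Δt · [g(0) + g(0.4375) + g(0.875) + ...].
Sum ≈ 0.0784.

0.0784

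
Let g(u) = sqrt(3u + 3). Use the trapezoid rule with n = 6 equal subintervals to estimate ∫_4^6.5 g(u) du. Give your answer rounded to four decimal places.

10.8061

Δu = (6.5 − 4)/6 = 5/12.
g(4) ≈ 3.8730, g(53/12) ≈ 4.0311, g(29/6) ≈ 4.1833, g(5.25) ≈ 4.3301, g(17/3) ≈ 4.4721, g(73/12) ≈ 4.6098, g(6.5) ≈ 4.7434.
T_6 = (Δu/2)·[g(u_0) + 2g(u_1) + ... + 2g(u_{5}) + g(u_6)].
Sum ≈ 10.8061.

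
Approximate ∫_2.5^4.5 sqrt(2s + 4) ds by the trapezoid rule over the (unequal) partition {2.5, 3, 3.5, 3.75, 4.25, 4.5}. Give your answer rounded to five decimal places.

6.62308

Subinterval widths: 0.5, 0.5, 0.25, 0.5, 0.25.
f(2.5) ≈ 3.00000, f(3) ≈ 3.16228, f(3.5) ≈ 3.31662, f(3.75) ≈ 3.39116, f(4.25) ≈ 3.53553, f(4.5) ≈ 3.60555.
On each subinterval the trapezoid contributes (Δs_i/2)·[f(s_{i-1}) + f(s_i)].
Sum ≈ 6.62308.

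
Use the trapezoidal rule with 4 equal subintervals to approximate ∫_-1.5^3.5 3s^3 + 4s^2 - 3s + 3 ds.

Δs = (3.5 − (-1.5))/4 = 1.25.
f(-1.5) = 6.375, f(-0.25) = 3.953125, f(1) = 7, f(2.25) = 50.671875, f(3.5) = 170.125.
T_4 = (Δs/2)·[f(s_0) + 2f(s_1) + 2f(s_2) + 2f(s_3) + f(s_4)].
Sum = 187.34375.

187.34375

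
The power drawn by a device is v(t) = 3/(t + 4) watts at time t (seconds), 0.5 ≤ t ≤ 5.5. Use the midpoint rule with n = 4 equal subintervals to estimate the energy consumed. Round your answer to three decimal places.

2.234

Δt = (5.5 − 0.5)/4 = 1.25.
Midpoints: 1.125, 2.375, 3.625, 4.875.
v(1.125) = 24/41, v(2.375) = 8/17, v(3.625) = 24/61, v(4.875) = 24/71.
Sum = Δt · [v(1.125) + v(2.375) + v(3.625) + v(4.875)].
Sum ≈ 2.234.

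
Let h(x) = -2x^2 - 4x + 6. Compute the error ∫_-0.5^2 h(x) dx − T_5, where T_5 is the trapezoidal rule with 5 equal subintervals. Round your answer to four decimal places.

Exact integral: ∫_-0.5^2 h(x) dx ≈ 2.083333.
T_5 = 1.875.
Error ≈ 2.083333 − 1.875 ≈ 0.2083.

0.2083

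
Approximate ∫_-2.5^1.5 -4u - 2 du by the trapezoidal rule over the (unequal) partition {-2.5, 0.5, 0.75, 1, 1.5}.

Subinterval widths: 3, 0.25, 0.25, 0.5.
f(-2.5) = 8, f(0.5) = -4, f(0.75) = -5, f(1) = -6, f(1.5) = -8.
On each subinterval the trapezoid contributes (Δu_i/2)·[f(u_{i-1}) + f(u_i)].
Sum = 0.

0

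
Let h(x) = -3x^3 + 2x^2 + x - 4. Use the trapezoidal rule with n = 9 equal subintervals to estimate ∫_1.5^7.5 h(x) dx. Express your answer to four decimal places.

-2104.3611

Δx = (7.5 − 1.5)/9 = 2/3.
h(1.5) = -8.125, h(13/6) = -551/24, h(17/6) = -3841/72, h(3.5) = -104.625, h(25/6) = -182.125, h(29/6) = -20965/72, h(5.5) = -437.125, h(37/6) = -15007/24, h(41/6) = -61993/72, h(7.5) = -1149.625.
T_9 = (Δx/2)·[h(x_0) + 2h(x_1) + ... + 2h(x_{8}) + h(x_9)].
Sum ≈ -2104.3611.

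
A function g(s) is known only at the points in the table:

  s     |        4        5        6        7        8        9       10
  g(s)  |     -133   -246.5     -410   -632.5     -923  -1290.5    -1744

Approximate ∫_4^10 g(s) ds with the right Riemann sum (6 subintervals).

-5246.5

Δs = 1.
Sum = 1·[(-246.5) + (-410) + (-632.5) + (-923) + (-1290.5) + (-1744)] = -5246.5.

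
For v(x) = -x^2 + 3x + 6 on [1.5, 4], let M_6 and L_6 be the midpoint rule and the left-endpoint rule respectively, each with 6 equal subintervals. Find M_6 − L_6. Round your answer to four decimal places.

-1.1936

M_6 ≈ 15.452836.
L_6 ≈ 16.646412.
M_6 − L_6 ≈ -1.1936.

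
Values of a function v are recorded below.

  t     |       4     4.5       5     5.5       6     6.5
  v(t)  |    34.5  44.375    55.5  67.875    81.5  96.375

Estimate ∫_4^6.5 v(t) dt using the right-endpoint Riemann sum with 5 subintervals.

172.8125

Δt = 0.5.
Sum = 0.5·[44.375 + 55.5 + 67.875 + 81.5 + 96.375] = 172.8125.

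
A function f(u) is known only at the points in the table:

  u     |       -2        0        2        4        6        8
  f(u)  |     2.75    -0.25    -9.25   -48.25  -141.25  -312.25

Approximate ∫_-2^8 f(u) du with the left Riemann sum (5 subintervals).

-392.5

Δu = 2.
Sum = 2·[2.75 + (-0.25) + (-9.25) + (-48.25) + (-141.25)] = -392.5.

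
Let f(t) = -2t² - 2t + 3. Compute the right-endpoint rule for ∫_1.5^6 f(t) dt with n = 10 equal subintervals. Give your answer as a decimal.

Δt = (6 − 1.5)/10 = 0.45.
Right endpoints: 1.95, 2.4, 2.85, 3.3, 3.75, 4.2, 4.65, 5.1, 5.55, 6.
f(1.95) = -8.505, f(2.4) = -13.32, f(2.85) = -18.945, f(3.3) = -25.38, f(3.75) = -32.625, f(4.2) = -40.68, f(4.65) = -49.545, f(5.1) = -59.22, f(5.55) = -69.705, f(6) = -81.
Sum = Δt · [f(1.95) + f(2.4) + f(2.85) + ...].
Sum = -179.51625.

-179.51625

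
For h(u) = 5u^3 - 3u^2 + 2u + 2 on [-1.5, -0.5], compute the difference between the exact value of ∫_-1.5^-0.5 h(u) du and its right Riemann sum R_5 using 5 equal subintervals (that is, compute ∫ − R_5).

-2.305

Exact integral: ∫_-1.5^-0.5 h(u) du = -9.5.
R_5 = -7.195.
Error = -9.5 − (-7.195) = -2.305.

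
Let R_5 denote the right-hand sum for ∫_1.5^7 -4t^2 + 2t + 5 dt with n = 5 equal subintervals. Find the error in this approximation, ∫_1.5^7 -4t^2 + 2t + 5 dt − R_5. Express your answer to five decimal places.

Exact integral: ∫_1.5^7 f(t) dt ≈ -378.5833333.
R_5 = -479.82.
Error ≈ -378.5833333 − (-479.82) ≈ 101.23667.

101.23667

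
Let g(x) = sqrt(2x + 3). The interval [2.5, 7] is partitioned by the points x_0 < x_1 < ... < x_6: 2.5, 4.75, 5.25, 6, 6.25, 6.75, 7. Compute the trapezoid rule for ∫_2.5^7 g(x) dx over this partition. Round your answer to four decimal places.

15.7912

Subinterval widths: 2.25, 0.5, 0.75, 0.25, 0.5, 0.25.
g(2.5) ≈ 2.8284, g(4.75) ≈ 3.5355, g(5.25) ≈ 3.6742, g(6) ≈ 3.8730, g(6.25) ≈ 3.9370, g(6.75) ≈ 4.0620, g(7) ≈ 4.1231.
On each subinterval the trapezoid contributes (Δx_i/2)·[g(x_{i-1}) + g(x_i)].
Sum ≈ 15.7912.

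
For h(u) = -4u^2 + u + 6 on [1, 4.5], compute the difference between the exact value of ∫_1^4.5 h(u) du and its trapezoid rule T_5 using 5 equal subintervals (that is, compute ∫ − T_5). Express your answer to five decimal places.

Exact integral: ∫_1^4.5 h(u) du ≈ -89.5416667.
T_5 = -90.685.
Error ≈ -89.5416667 − (-90.685) ≈ 1.14333.

1.14333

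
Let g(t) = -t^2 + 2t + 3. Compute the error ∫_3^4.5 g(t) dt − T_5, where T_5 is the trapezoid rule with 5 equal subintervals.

Exact integral: ∫_3^4.5 g(t) dt = -5.625.
T_5 = -5.6475.
Error = -5.625 − (-5.6475) = 0.0225.

0.0225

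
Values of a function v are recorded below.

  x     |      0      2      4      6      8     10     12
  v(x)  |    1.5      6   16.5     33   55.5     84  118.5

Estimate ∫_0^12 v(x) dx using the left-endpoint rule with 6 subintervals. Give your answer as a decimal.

Δx = 2.
Sum = 2·[1.5 + 6 + 16.5 + 33 + 55.5 + 84] = 393.

393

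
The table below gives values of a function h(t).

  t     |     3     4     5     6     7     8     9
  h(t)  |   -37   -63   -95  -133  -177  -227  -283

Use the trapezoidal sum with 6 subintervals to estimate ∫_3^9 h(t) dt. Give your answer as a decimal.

-855

Δt = 1.
T_6 = (1/2)·[(-37) + 2·(-63) + 2·(-95) + 2·(-133) + 2·(-177) + 2·(-227) + (-283)] = -855.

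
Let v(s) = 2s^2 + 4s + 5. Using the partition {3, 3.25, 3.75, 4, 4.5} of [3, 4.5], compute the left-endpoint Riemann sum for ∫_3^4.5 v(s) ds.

66.84375

Subinterval widths: 0.25, 0.5, 0.25, 0.5.
Left endpoints: 3, 3.25, 3.75, 4.
v(3) = 35, v(3.25) = 39.125, v(3.75) = 48.125, v(4) = 53.
Sum = Σ Δs_i · v(s_i).
Sum = 66.84375.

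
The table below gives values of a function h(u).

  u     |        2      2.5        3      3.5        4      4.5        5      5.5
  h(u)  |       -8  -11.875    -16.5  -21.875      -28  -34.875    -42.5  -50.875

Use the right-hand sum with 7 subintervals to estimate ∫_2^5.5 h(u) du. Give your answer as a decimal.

-103.25

Δu = 0.5.
Sum = 0.5·[(-11.875) + (-16.5) + (-21.875) + (-28) + (-34.875) + (-42.5) + (-50.875)] = -103.25.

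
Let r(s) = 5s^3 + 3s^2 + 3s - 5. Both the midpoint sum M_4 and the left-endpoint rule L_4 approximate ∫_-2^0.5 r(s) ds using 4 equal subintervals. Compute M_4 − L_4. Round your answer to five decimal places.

13.53760

M_4 ≈ -29.2504883.
L_4 ≈ -42.7880859.
M_4 − L_4 ≈ 13.53760.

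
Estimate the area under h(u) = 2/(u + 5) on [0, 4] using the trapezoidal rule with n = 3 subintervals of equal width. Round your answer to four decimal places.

1.1837

Δu = (4 − 0)/3 = 4/3.
h(0) = 0.4, h(4/3) = 6/19, h(8/3) = 6/23, h(4) = 2/9.
T_3 = (Δu/2)·[h(u_0) + 2h(u_1) + 2h(u_2) + h(u_3)].
Sum ≈ 1.1837.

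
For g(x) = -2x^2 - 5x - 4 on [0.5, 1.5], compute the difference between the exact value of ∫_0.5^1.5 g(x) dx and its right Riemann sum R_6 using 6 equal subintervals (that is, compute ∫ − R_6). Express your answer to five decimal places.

Exact integral: ∫_0.5^1.5 g(x) dx ≈ -11.1666667.
R_6 ≈ -11.9259259.
Error ≈ -11.1666667 − (-11.9259259) ≈ 0.75926.

0.75926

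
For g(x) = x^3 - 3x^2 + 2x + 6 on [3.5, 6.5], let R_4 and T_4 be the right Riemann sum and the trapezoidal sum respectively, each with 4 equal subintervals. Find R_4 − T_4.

R_4 = 283.78125.
T_4 = 228.375.
R_4 − T_4 = 55.40625.

55.40625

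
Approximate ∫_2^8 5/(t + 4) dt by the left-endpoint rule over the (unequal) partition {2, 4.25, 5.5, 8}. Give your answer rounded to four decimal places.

3.9484

Subinterval widths: 2.25, 1.25, 2.5.
Left endpoints: 2, 4.25, 5.5.
f(2) = 5/6, f(4.25) = 20/33, f(5.5) = 10/19.
Sum = Σ Δt_i · f(t_i).
Sum ≈ 3.9484.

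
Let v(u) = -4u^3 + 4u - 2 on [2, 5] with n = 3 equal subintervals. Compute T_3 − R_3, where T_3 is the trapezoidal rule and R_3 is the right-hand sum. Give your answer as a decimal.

228

T_3 = -594.
R_3 = -822.
T_3 − R_3 = 228.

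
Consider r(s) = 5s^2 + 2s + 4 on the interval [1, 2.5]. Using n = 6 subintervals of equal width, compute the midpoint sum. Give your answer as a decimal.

Δs = (2.5 − 1)/6 = 0.25.
Midpoints: 1.125, 1.375, 1.625, 1.875, 2.125, 2.375.
r(1.125) = 12.578125, r(1.375) = 16.203125, r(1.625) = 20.453125, r(1.875) = 25.328125, r(2.125) = 30.828125, r(2.375) = 36.953125.
Sum = Δs · [r(1.125) + r(1.375) + r(1.625) + ...].
Sum = 35.5859375.

35.5859375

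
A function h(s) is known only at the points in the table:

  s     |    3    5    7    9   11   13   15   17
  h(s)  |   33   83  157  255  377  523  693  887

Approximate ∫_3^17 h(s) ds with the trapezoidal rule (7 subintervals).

5096

Δs = 2.
T_7 = (2/2)·[33 + 2·83 + 2·157 + 2·255 + 2·377 + 2·523 + 2·693 + 887] = 5096.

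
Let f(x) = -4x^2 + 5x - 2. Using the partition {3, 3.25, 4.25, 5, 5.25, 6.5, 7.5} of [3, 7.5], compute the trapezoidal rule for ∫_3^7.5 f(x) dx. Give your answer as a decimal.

-420.3125

Subinterval widths: 0.25, 1, 0.75, 0.25, 1.25, 1.
f(3) = -23, f(3.25) = -28, f(4.25) = -53, f(5) = -77, f(5.25) = -86, f(6.5) = -138.5, f(7.5) = -189.5.
On each subinterval the trapezoid contributes (Δx_i/2)·[f(x_{i-1}) + f(x_i)].
Sum = -420.3125.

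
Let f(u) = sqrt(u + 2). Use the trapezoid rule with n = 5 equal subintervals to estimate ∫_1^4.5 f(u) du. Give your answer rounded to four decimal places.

Δu = (4.5 − 1)/5 = 0.7.
f(1) ≈ 1.7321, f(1.7) ≈ 1.9235, f(2.4) ≈ 2.0976, f(3.1) ≈ 2.2583, f(3.8) ≈ 2.4083, f(4.5) ≈ 2.5495.
T_5 = (Δu/2)·[f(u_0) + 2f(u_1) + ... + 2f(u_{4}) + f(u_5)].
Sum ≈ 7.5800.

7.5800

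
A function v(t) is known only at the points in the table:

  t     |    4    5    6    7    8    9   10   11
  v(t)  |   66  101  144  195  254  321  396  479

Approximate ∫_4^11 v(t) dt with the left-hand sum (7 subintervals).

Δt = 1.
Sum = 1·[66 + 101 + 144 + 195 + 254 + 321 + 396] = 1477.

1477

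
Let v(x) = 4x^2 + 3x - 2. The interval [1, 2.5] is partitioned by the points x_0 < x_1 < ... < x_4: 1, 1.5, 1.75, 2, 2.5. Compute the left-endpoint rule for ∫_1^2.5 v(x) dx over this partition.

19.25

Subinterval widths: 0.5, 0.25, 0.25, 0.5.
Left endpoints: 1, 1.5, 1.75, 2.
v(1) = 5, v(1.5) = 11.5, v(1.75) = 15.5, v(2) = 20.
Sum = Σ Δx_i · v(x_i).
Sum = 19.25.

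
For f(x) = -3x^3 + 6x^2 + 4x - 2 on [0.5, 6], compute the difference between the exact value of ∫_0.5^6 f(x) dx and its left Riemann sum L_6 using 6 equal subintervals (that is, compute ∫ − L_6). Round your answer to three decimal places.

-170.524

Exact integral: ∫_0.5^6 f(x) dx = -479.703125.
L_6 ≈ -309.17925.
Error ≈ -479.703125 − (-309.17925) ≈ -170.524.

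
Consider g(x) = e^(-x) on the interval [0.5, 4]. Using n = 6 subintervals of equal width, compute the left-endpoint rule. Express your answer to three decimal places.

0.776

Δx = (4 − 0.5)/6 = 7/12.
Left endpoints: 0.5, 13/12, 5/3, 2.25, 17/6, 41/12.
g(0.5) ≈ 0.607, g(13/12) ≈ 0.338, g(5/3) ≈ 0.189, g(2.25) ≈ 0.105, g(17/6) ≈ 0.059, g(41/12) ≈ 0.033.
Sum = Δx · [g(0.5) + g(13/12) + g(5/3) + ...].
Sum ≈ 0.776.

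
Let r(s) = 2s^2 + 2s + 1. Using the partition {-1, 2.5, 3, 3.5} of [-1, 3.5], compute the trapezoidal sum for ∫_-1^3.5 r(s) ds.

59.375

Subinterval widths: 3.5, 0.5, 0.5.
r(-1) = 1, r(2.5) = 18.5, r(3) = 25, r(3.5) = 32.5.
On each subinterval the trapezoid contributes (Δs_i/2)·[r(s_{i-1}) + r(s_i)].
Sum = 59.375.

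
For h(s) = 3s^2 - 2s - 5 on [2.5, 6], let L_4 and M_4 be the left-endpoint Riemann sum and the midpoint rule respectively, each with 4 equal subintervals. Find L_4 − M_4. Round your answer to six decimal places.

L_4 = 118.48046875.
M_4 ≈ 152.45507812.
L_4 − M_4 ≈ -33.974609.

-33.974609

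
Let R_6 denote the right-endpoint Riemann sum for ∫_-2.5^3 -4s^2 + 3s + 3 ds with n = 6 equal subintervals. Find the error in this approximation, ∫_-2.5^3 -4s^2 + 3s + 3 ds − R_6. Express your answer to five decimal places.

Exact integral: ∫_-2.5^3 f(s) ds ≈ -36.2083333.
R_6 ≈ -36.7685185.
Error ≈ -36.2083333 − (-36.7685185) ≈ 0.56019.

0.56019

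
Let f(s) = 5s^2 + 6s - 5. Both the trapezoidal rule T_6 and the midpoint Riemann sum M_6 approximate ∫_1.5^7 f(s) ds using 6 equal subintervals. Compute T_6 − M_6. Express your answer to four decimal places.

T_6 ≈ 682.642940.
M_6 ≈ 676.866030.
T_6 − M_6 ≈ 5.7769.

5.7769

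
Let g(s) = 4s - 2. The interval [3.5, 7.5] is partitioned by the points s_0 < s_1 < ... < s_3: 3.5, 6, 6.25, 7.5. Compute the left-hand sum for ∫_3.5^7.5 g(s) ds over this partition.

64.25

Subinterval widths: 2.5, 0.25, 1.25.
Left endpoints: 3.5, 6, 6.25.
g(3.5) = 12, g(6) = 22, g(6.25) = 23.
Sum = Σ Δs_i · g(s_i).
Sum = 64.25.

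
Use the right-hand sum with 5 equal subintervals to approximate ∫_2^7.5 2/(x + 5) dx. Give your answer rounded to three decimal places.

Δx = (7.5 − 2)/5 = 1.1.
Right endpoints: 3.1, 4.2, 5.3, 6.4, 7.5.
f(3.1) = 20/81, f(4.2) = 5/23, f(5.3) = 20/103, f(6.4) = 10/57, f(7.5) = 0.16.
Sum = Δx · [f(3.1) + f(4.2) + f(5.3) + f(6.4) + f(7.5)].
Sum ≈ 1.093.

1.093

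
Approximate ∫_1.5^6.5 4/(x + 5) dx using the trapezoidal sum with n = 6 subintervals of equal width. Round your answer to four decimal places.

2.2859

Δx = (6.5 − 1.5)/6 = 5/6.
f(1.5) = 8/13, f(7/3) = 6/11, f(19/6) = 24/49, f(4) = 4/9, f(29/6) = 24/59, f(17/3) = 0.375, f(6.5) = 8/23.
T_6 = (Δx/2)·[f(x_0) + 2f(x_1) + ... + 2f(x_{5}) + f(x_6)].
Sum ≈ 2.2859.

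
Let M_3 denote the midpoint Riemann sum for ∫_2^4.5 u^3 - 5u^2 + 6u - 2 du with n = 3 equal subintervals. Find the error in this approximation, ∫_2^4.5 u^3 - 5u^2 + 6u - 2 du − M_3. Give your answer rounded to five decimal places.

0.68721

Exact integral: ∫_2^4.5 f(u) du ≈ 3.7239583.
M_3 ≈ 3.0367477.
Error ≈ 3.7239583 − 3.0367477 ≈ 0.68721.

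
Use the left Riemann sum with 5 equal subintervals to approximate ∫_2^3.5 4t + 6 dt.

24.6

Δt = (3.5 − 2)/5 = 0.3.
Left endpoints: 2, 2.3, 2.6, 2.9, 3.2.
f(2) = 14, f(2.3) = 15.2, f(2.6) = 16.4, f(2.9) = 17.6, f(3.2) = 18.8.
Sum = Δt · [f(2) + f(2.3) + f(2.6) + f(2.9) + f(3.2)].
Sum = 24.6.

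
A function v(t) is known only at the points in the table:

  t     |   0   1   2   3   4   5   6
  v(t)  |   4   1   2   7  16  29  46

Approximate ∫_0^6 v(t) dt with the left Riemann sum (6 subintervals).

59

Δt = 1.
Sum = 1·[4 + 1 + 2 + 7 + 16 + 29] = 59.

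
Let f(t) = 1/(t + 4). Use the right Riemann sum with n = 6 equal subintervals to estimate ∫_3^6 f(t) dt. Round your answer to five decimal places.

0.34618

Δt = (6 − 3)/6 = 0.5.
Right endpoints: 3.5, 4, 4.5, 5, 5.5, 6.
f(3.5) = 2/15, f(4) = 0.125, f(4.5) = 2/17, f(5) = 1/9, f(5.5) = 2/19, f(6) = 0.1.
Sum = Δt · [f(3.5) + f(4) + f(4.5) + ...].
Sum ≈ 0.34618.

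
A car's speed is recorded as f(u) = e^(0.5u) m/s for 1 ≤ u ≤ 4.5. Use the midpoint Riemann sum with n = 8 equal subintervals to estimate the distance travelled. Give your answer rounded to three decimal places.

Δu = (4.5 − 1)/8 = 0.4375.
Midpoints: 1.21875, 1.65625, 2.09375, 2.53125, 2.96875, 3.40625, 3.84375, 4.28125.
f(1.21875) ≈ 1.839, f(1.65625) ≈ 2.289, f(2.09375) ≈ 2.849, f(2.53125) ≈ 3.545, f(2.96875) ≈ 4.412, f(3.40625) ≈ 5.491, f(3.84375) ≈ 6.834, f(4.28125) ≈ 8.505.
Sum = Δu · [f(1.21875) + f(1.65625) + f(2.09375) + ...].
Sum ≈ 15.647.

15.647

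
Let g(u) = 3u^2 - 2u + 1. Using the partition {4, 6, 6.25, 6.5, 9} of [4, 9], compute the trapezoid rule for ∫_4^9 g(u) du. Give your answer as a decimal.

Subinterval widths: 2, 0.25, 0.25, 2.5.
g(4) = 41, g(6) = 97, g(6.25) = 105.6875, g(6.5) = 114.75, g(9) = 226.
On each subinterval the trapezoid contributes (Δu_i/2)·[g(u_{i-1}) + g(u_i)].
Sum = 616.828125.

616.828125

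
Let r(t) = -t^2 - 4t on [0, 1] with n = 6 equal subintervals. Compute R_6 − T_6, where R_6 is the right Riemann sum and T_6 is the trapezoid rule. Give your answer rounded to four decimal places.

-0.4167

R_6 ≈ -2.754630.
T_6 ≈ -2.337963.
R_6 − T_6 ≈ -0.4167.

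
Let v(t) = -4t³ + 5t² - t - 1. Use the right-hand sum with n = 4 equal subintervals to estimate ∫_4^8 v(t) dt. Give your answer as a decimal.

Δt = (8 − 4)/4 = 1.
Right endpoints: 5, 6, 7, 8.
v(5) = -381, v(6) = -691, v(7) = -1135, v(8) = -1737.
Sum = Δt · [v(5) + v(6) + v(7) + v(8)].
Sum = -3944.

-3944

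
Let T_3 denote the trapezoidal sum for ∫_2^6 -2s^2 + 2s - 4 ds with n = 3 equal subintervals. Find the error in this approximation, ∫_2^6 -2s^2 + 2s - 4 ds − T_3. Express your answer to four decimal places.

2.3704

Exact integral: ∫_2^6 f(s) ds ≈ -122.666667.
T_3 ≈ -125.037037.
Error ≈ -122.666667 − (-125.037037) ≈ 2.3704.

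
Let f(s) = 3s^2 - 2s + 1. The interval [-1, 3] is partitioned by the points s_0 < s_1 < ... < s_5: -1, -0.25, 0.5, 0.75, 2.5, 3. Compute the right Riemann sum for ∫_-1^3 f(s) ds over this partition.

38.9375

Subinterval widths: 0.75, 0.75, 0.25, 1.75, 0.5.
Right endpoints: -0.25, 0.5, 0.75, 2.5, 3.
f(-0.25) = 1.6875, f(0.5) = 0.75, f(0.75) = 1.1875, f(2.5) = 14.75, f(3) = 22.
Sum = Σ Δs_i · f(s_i).
Sum = 38.9375.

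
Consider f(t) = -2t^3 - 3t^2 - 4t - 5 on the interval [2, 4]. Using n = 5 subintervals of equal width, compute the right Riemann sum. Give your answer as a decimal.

Δt = (4 − 2)/5 = 0.4.
Right endpoints: 2.4, 2.8, 3.2, 3.6, 4.
f(2.4) = -59.528, f(2.8) = -83.624, f(3.2) = -114.056, f(3.6) = -151.592, f(4) = -197.
Sum = Δt · [f(2.4) + f(2.8) + f(3.2) + f(3.6) + f(4)].
Sum = -242.32.

-242.32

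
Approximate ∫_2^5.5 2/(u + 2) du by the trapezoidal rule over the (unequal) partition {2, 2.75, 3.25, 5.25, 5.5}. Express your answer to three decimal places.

Subinterval widths: 0.75, 0.5, 2, 0.25.
f(2) = 0.5, f(2.75) = 8/19, f(3.25) = 8/21, f(5.25) = 8/29, f(5.5) = 4/15.
On each subinterval the trapezoid contributes (Δu_i/2)·[f(u_{i-1}) + f(u_i)].
Sum ≈ 1.271.

1.271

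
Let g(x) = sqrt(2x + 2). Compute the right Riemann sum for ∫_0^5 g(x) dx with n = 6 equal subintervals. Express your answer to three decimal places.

Δx = (5 − 0)/6 = 5/6.
Right endpoints: 5/6, 5/3, 2.5, 10/3, 25/6, 5.
g(5/6) ≈ 1.915, g(5/3) ≈ 2.309, g(2.5) ≈ 2.646, g(10/3) ≈ 2.944, g(25/6) ≈ 3.215, g(5) ≈ 3.464.
Sum = Δx · [g(5/6) + g(5/3) + g(2.5) + ...].
Sum ≈ 13.744.

13.744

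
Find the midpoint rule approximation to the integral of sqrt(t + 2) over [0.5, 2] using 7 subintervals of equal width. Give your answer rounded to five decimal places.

Δt = (2 − 0.5)/7 = 3/14.
Midpoints: 17/28, 23/28, 29/28, 1.25, 41/28, 47/28, 53/28.
f(17/28) ≈ 1.61466, f(23/28) ≈ 1.67971, f(29/28) ≈ 1.74233, f(1.25) ≈ 1.80278, f(41/28) ≈ 1.86126, f(47/28) ≈ 1.91796, f(53/28) ≈ 1.97303.
Sum = Δt · [f(17/28) + f(23/28) + f(29/28) + ...].
Sum ≈ 2.69823.

2.69823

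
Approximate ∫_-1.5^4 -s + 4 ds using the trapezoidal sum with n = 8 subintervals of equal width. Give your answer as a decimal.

Δs = (4 − (-1.5))/8 = 0.6875.
f(-1.5) = 5.5, f(-0.8125) = 4.8125, f(-0.125) = 4.125, f(0.5625) = 3.4375, f(1.25) = 2.75, f(1.9375) = 2.0625, f(2.625) = 1.375, f(3.3125) = 0.6875, f(4) = 0.
T_8 = (Δs/2)·[f(s_0) + 2f(s_1) + ... + 2f(s_{7}) + f(s_8)].
Sum = 15.125.

15.125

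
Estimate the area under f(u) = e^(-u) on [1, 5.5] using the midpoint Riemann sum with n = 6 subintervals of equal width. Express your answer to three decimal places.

Δu = (5.5 − 1)/6 = 0.75.
Midpoints: 1.375, 2.125, 2.875, 3.625, 4.375, 5.125.
f(1.375) ≈ 0.253, f(2.125) ≈ 0.119, f(2.875) ≈ 0.056, f(3.625) ≈ 0.027, f(4.375) ≈ 0.013, f(5.125) ≈ 0.006.
Sum = Δu · [f(1.375) + f(2.125) + f(2.875) + ...].
Sum ≈ 0.355.

0.355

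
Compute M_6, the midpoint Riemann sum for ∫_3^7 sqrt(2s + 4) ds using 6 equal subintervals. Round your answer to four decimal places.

14.9164

Δs = (7 − 3)/6 = 2/3.
Midpoints: 10/3, 4, 14/3, 16/3, 6, 20/3.
f(10/3) ≈ 3.2660, f(4) ≈ 3.4641, f(14/3) ≈ 3.6515, f(16/3) ≈ 3.8297, f(6) ≈ 4.0000, f(20/3) ≈ 4.1633.
Sum = Δs · [f(10/3) + f(4) + f(14/3) + ...].
Sum ≈ 14.9164.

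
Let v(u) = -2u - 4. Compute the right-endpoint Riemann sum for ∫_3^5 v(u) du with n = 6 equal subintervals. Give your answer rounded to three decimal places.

Δu = (5 − 3)/6 = 1/3.
Right endpoints: 10/3, 11/3, 4, 13/3, 14/3, 5.
v(10/3) = -32/3, v(11/3) = -34/3, v(4) = -12, v(13/3) = -38/3, v(14/3) = -40/3, v(5) = -14.
Sum = Δu · [v(10/3) + v(11/3) + v(4) + ...].
Sum ≈ -24.667.

-24.667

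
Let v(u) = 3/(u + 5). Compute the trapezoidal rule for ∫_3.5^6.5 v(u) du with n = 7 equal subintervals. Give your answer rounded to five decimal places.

0.90713

Δu = (6.5 − 3.5)/7 = 3/7.
v(3.5) = 6/17, v(55/14) = 0.336, v(61/14) = 42/131, v(67/14) = 42/137, v(73/14) = 42/143, v(79/14) = 42/149, v(85/14) = 42/155, v(6.5) = 6/23.
T_7 = (Δu/2)·[v(u_0) + 2v(u_1) + ... + 2v(u_{6}) + v(u_7)].
Sum ≈ 0.90713.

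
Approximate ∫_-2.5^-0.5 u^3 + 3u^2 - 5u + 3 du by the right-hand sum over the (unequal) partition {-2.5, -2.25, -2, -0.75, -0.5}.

20.3125

Subinterval widths: 0.25, 0.25, 1.25, 0.25.
Right endpoints: -2.25, -2, -0.75, -0.5.
f(-2.25) = 18.046875, f(-2) = 17, f(-0.75) = 8.015625, f(-0.5) = 6.125.
Sum = Σ Δu_i · f(u_i).
Sum = 20.3125.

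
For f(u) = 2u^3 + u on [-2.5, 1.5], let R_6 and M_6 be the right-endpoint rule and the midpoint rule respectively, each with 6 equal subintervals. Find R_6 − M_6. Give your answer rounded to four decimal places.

12.6667

R_6 ≈ -5.888889.
M_6 ≈ -18.555556.
R_6 − M_6 ≈ 12.6667.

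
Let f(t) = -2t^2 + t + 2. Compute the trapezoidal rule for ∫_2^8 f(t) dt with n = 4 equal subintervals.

-298.5

Δt = (8 − 2)/4 = 1.5.
f(2) = -4, f(3.5) = -19, f(5) = -43, f(6.5) = -76, f(8) = -118.
T_4 = (Δt/2)·[f(t_0) + 2f(t_1) + 2f(t_2) + 2f(t_3) + f(t_4)].
Sum = -298.5.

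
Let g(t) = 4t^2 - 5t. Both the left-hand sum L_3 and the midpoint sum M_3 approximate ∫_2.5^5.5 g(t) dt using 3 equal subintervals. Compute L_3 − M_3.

-37.5

L_3 = 102.5.
M_3 = 140.
L_3 − M_3 = -37.5.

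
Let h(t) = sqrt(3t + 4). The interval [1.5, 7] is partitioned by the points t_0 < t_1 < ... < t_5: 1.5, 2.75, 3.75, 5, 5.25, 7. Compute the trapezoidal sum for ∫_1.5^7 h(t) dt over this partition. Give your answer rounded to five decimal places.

22.24121

Subinterval widths: 1.25, 1, 1.25, 0.25, 1.75.
h(1.5) ≈ 2.91548, h(2.75) ≈ 3.50000, h(3.75) ≈ 3.90512, h(5) ≈ 4.35890, h(5.25) ≈ 4.44410, h(7) ≈ 5.00000.
On each subinterval the trapezoid contributes (Δt_i/2)·[h(t_{i-1}) + h(t_i)].
Sum ≈ 22.24121.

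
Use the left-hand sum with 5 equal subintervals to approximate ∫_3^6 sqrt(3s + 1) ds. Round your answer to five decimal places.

11.01407

Δs = (6 − 3)/5 = 0.6.
Left endpoints: 3, 3.6, 4.2, 4.8, 5.4.
f(3) ≈ 3.16228, f(3.6) ≈ 3.43511, f(4.2) ≈ 3.68782, f(4.8) ≈ 3.92428, f(5.4) ≈ 4.14729.
Sum = Δs · [f(3) + f(3.6) + f(4.2) + f(4.8) + f(5.4)].
Sum ≈ 11.01407.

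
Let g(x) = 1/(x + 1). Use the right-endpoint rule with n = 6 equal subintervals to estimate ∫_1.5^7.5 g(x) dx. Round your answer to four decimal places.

1.0946

Δx = (7.5 − 1.5)/6 = 1.
Right endpoints: 2.5, 3.5, 4.5, 5.5, 6.5, 7.5.
g(2.5) = 2/7, g(3.5) = 2/9, g(4.5) = 2/11, g(5.5) = 2/13, g(6.5) = 2/15, g(7.5) = 2/17.
Sum = Δx · [g(2.5) + g(3.5) + g(4.5) + ...].
Sum ≈ 1.0946.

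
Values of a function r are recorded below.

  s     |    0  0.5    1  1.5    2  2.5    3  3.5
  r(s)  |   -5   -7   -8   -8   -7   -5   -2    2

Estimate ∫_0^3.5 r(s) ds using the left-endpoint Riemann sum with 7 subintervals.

Δs = 0.5.
Sum = 0.5·[(-5) + (-7) + (-8) + (-8) + (-7) + (-5) + (-2)] = -21.

-21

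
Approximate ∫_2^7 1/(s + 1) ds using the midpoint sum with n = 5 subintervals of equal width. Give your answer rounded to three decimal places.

Δs = (7 − 2)/5 = 1.
Midpoints: 2.5, 3.5, 4.5, 5.5, 6.5.
f(2.5) = 2/7, f(3.5) = 2/9, f(4.5) = 2/11, f(5.5) = 2/13, f(6.5) = 2/15.
Sum = Δs · [f(2.5) + f(3.5) + f(4.5) + f(5.5) + f(6.5)].
Sum ≈ 0.977.

0.977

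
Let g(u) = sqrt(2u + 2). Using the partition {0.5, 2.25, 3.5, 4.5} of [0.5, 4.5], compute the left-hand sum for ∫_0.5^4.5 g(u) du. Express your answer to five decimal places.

9.21798

Subinterval widths: 1.75, 1.25, 1.
Left endpoints: 0.5, 2.25, 3.5.
g(0.5) ≈ 1.73205, g(2.25) ≈ 2.54951, g(3.5) ≈ 3.00000.
Sum = Σ Δu_i · g(u_i).
Sum ≈ 9.21798.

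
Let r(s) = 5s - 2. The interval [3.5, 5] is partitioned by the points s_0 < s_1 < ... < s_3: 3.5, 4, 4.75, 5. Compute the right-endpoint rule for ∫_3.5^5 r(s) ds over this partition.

31.0625

Subinterval widths: 0.5, 0.75, 0.25.
Right endpoints: 4, 4.75, 5.
r(4) = 18, r(4.75) = 21.75, r(5) = 23.
Sum = Σ Δs_i · r(s_i).
Sum = 31.0625.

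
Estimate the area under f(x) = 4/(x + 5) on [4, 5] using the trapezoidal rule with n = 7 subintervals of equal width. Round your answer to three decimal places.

Δx = (5 − 4)/7 = 1/7.
f(4) = 4/9, f(29/7) = 0.4375, f(30/7) = 28/65, f(31/7) = 14/33, f(32/7) = 28/67, f(33/7) = 7/17, f(34/7) = 28/69, f(5) = 0.4.
T_7 = (Δx/2)·[f(x_0) + 2f(x_1) + ... + 2f(x_{6}) + f(x_7)].
Sum ≈ 0.421.

0.421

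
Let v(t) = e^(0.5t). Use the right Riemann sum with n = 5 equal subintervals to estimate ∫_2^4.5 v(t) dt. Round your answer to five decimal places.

Δt = (4.5 − 2)/5 = 0.5.
Right endpoints: 2.5, 3, 3.5, 4, 4.5.
v(2.5) ≈ 3.49034, v(3) ≈ 4.48169, v(3.5) ≈ 5.75460, v(4) ≈ 7.38906, v(4.5) ≈ 9.48774.
Sum = Δt · [v(2.5) + v(3) + v(3.5) + v(4) + v(4.5)].
Sum ≈ 15.30171.

15.30171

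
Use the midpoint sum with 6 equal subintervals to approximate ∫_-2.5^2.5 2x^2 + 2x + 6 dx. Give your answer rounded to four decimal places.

Δx = (2.5 − (-2.5))/6 = 5/6.
Midpoints: -25/12, -1.25, -5/12, 5/12, 1.25, 25/12.
f(-25/12) = 757/72, f(-1.25) = 6.625, f(-5/12) = 397/72, f(5/12) = 517/72, f(1.25) = 11.625, f(25/12) = 1357/72.
Sum = Δx · [f(-25/12) + f(-1.25) + f(-5/12) + ...].
Sum ≈ 50.2546.

50.2546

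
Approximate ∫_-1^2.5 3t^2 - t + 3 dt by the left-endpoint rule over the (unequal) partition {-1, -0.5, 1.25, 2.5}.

Subinterval widths: 0.5, 1.75, 1.25.
Left endpoints: -1, -0.5, 1.25.
f(-1) = 7, f(-0.5) = 4.25, f(1.25) = 6.4375.
Sum = Σ Δt_i · f(t_i).
Sum = 18.984375.

18.984375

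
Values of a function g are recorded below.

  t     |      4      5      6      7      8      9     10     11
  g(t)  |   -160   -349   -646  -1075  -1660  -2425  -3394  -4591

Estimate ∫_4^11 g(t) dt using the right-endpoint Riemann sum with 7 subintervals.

-14140

Δt = 1.
Sum = 1·[(-349) + (-646) + (-1075) + (-1660) + (-2425) + (-3394) + (-4591)] = -14140.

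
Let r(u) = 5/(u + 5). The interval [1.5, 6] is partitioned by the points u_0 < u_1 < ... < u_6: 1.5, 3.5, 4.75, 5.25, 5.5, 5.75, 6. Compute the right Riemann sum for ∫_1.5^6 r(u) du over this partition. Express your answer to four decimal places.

2.4104

Subinterval widths: 2, 1.25, 0.5, 0.25, 0.25, 0.25.
Right endpoints: 3.5, 4.75, 5.25, 5.5, 5.75, 6.
r(3.5) = 10/17, r(4.75) = 20/39, r(5.25) = 20/41, r(5.5) = 10/21, r(5.75) = 20/43, r(6) = 5/11.
Sum = Σ Δu_i · r(u_i).
Sum ≈ 2.4104.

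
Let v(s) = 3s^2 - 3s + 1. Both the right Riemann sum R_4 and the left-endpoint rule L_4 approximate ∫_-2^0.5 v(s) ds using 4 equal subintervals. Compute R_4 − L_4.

-11.71875

R_4 = 10.87890625.
L_4 = 22.59765625.
R_4 − L_4 = -11.71875.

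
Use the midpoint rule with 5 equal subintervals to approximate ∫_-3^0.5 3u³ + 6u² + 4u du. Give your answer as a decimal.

-23.2028125

Δu = (0.5 − (-3))/5 = 0.7.
Midpoints: -2.65, -1.95, -1.25, -0.55, 0.15.
f(-2.65) = -24.293875, f(-1.95) = -7.229625, f(-1.25) = -1.484375, f(-0.55) = -0.884125, f(0.15) = 0.745125.
Sum = Δu · [f(-2.65) + f(-1.95) + f(-1.25) + f(-0.55) + f(0.15)].
Sum = -23.2028125.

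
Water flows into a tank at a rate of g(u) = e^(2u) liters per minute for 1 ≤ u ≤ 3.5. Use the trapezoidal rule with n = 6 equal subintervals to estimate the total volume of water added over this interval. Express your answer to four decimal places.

Δu = (3.5 − 1)/6 = 5/12.
g(1) ≈ 7.3891, g(17/12) ≈ 17.0020, g(11/6) ≈ 39.1213, g(2.25) ≈ 90.0171, g(8/3) ≈ 207.1272, g(37/12) ≈ 476.5948, g(3.5) ≈ 1096.6332.
T_6 = (Δu/2)·[g(u_0) + 2g(u_1) + ... + 2g(u_{5}) + g(u_6)].
Sum ≈ 575.7807.

575.7807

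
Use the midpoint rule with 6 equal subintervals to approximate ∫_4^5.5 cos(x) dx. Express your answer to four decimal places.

0.0514

Δx = (5.5 − 4)/6 = 0.25.
Midpoints: 4.125, 4.375, 4.625, 4.875, 5.125, 5.375.
f(4.125) ≈ -0.5542, f(4.375) ≈ -0.3310, f(4.625) ≈ -0.0873, f(4.875) ≈ 0.1619, f(5.125) ≈ 0.4010, f(5.375) ≈ 0.6152.
Sum = Δx · [f(4.125) + f(4.375) + f(4.625) + ...].
Sum ≈ 0.0514.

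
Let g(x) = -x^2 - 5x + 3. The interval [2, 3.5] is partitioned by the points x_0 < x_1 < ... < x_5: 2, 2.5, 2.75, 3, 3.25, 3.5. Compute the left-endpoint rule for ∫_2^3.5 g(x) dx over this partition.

Subinterval widths: 0.5, 0.25, 0.25, 0.25, 0.25.
Left endpoints: 2, 2.5, 2.75, 3, 3.25.
g(2) = -11, g(2.5) = -15.75, g(2.75) = -18.3125, g(3) = -21, g(3.25) = -23.8125.
Sum = Σ Δx_i · g(x_i).
Sum = -25.21875.

-25.21875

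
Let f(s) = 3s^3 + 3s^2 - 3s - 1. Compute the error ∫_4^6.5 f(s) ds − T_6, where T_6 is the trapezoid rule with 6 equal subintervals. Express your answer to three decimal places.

-3.635

Exact integral: ∫_4^6.5 f(s) ds = 1315.546875.
T_6 ≈ 1319.18186.
Error ≈ 1315.546875 − 1319.18186 ≈ -3.635.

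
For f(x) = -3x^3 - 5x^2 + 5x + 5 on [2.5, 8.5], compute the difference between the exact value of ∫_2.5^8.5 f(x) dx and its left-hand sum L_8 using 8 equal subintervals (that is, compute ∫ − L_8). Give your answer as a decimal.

-755.15625

Exact integral: ∫_2.5^8.5 f(x) dx = -4688.25.
L_8 = -3933.09375.
Error = -4688.25 − (-3933.09375) = -755.15625.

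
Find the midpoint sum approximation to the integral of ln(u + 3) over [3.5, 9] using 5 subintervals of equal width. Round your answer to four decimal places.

12.1557

Δu = (9 − 3.5)/5 = 1.1.
Midpoints: 4.05, 5.15, 6.25, 7.35, 8.45.
f(4.05) ≈ 1.9530, f(5.15) ≈ 2.0980, f(6.25) ≈ 2.2246, f(7.35) ≈ 2.3370, f(8.45) ≈ 2.4380.
Sum = Δu · [f(4.05) + f(5.15) + f(6.25) + f(7.35) + f(8.45)].
Sum ≈ 12.1557.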